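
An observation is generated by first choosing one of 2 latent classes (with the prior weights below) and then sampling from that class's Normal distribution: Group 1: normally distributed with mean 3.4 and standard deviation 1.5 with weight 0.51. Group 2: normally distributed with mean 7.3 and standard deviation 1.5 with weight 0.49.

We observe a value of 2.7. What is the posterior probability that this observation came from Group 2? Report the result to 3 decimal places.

0.010

P(component k | x) = P(Z=k)·f_k(x) / marginal(x), where marginal(x) = Σ_j P(Z=j)·f_j(x).
Component likelihoods at x = 2.7:
  p_1 = 0.238522
  p_2 = 0.00241362
Weight by the priors:
  P(Z=1)·p_1 = 0.51 × 0.238522 = 0.121646
  P(Z=2)·p_2 = 0.49 × 0.00241362 = 0.00118268
Marginal: 0.121646 + 0.00118268 = 0.122829
Responsibility of Group 2: 0.00118268 / 0.122829 ≈ 0.010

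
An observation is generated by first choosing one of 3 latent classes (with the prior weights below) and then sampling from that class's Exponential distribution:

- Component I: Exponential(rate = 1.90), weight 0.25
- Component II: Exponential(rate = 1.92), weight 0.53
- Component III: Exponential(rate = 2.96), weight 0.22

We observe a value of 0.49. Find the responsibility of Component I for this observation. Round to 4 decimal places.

0.2540

P(component k | x) = w_k·f_k(x) / marginal(x), where marginal(x) = Σ_j w_j·f_j(x).
Evaluate each component's likelihood at the observed value:
  p_I = 1.90·e^(−1.90·0.49) = 1.90·e^(−0.9310) = 0.748903
  p_II = 1.92·e^(−1.92·0.49) = 1.92·e^(−0.9408) = 0.749406
  p_III = 2.96·e^(−2.96·0.49) = 2.96·e^(−1.4504) = 0.69405
Weight by the priors:
  w_I·p_I = 0.25 × 0.748903 = 0.187226
  w_II·p_II = 0.53 × 0.749406 = 0.397185
  w_III·p_III = 0.22 × 0.69405 = 0.152691
Marginal: 0.187226 + 0.397185 + 0.152691 = 0.737102
P(Component I | data) = 0.187226 / 0.737102 ≈ 0.2540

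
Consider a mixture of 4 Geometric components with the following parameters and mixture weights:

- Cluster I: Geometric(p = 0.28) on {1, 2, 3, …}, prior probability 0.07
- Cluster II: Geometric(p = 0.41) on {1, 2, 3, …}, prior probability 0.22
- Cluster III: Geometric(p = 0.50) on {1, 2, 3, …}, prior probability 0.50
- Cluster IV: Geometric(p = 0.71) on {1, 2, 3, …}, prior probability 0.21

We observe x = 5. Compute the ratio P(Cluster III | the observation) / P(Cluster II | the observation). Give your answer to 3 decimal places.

1.430

Only the two components matter; the odds are (w_i f_i(x)) / (w_j f_j(x)).
Evaluate each component's likelihood at the observed value:
  p_I = 0.28·(1−0.28)^4 = 0.28·0.268739 = 0.0752468
  p_II = 0.41·(1−0.41)^4 = 0.41·0.121174 = 0.0496812
  p_III = 0.50·(1−0.50)^4 = 0.50·0.0625 = 0.03125
  p_IV = 0.71·(1−0.71)^4 = 0.71·0.00707281 = 0.0050217
0.015625 / 0.0109299 ≈ 1.430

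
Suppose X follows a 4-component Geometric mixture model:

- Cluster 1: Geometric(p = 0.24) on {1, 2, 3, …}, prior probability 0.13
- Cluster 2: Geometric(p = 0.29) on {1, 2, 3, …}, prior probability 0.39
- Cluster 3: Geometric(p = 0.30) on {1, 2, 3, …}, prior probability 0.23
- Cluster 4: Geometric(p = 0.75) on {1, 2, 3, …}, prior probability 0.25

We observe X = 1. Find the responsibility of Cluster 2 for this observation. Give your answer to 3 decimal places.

0.282

By Bayes' theorem, P(k | x) = P(Z=k) f_k(x) / Σ_j P(Z=j) f_j(x).
Geometric probabilities:
  p_1 = 0.24
  p_2 = 0.29
  p_3 = 0.3
  p_4 = 0.75
Multiply by the mixture weights:
  P(Z=1)·p_1 = 0.13 × 0.24 = 0.0312
  P(Z=2)·p_2 = 0.39 × 0.29 = 0.1131
  P(Z=3)·p_3 = 0.23 × 0.3 = 0.069
  P(Z=4)·p_4 = 0.25 × 0.75 = 0.1875
Marginal: 0.0312 + 0.1131 + 0.069 + 0.1875 = 0.4008
P(Cluster 2 | x) = 0.1131 / 0.4008 ≈ 0.282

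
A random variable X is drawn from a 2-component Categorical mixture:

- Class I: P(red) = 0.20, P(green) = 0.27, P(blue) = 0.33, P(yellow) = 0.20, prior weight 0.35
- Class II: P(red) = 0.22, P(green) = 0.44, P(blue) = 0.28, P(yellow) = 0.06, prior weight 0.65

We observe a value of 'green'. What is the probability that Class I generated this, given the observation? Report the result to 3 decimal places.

By Bayes' theorem, P(k | x) = π_k f_k(x) / Σ_j π_j f_j(x).
Component likelihoods at x = 'green':
  p_I = 0.27
  p_II = 0.44
Weight by the priors:
  π_I·p_I = 0.35 × 0.27 = 0.0945
  π_II·p_II = 0.65 × 0.44 = 0.286
Normaliser: 0.0945 + 0.286 = 0.3805
Responsibility of Class I: 0.0945 / 0.3805 ≈ 0.248

0.248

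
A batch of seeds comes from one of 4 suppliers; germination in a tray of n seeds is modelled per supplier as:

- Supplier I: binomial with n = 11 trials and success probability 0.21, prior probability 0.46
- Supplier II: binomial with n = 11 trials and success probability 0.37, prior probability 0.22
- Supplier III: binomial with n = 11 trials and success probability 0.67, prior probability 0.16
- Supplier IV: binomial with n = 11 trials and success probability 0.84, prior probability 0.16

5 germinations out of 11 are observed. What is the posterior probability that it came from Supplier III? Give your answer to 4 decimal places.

0.1640

By Bayes' theorem, P(k | x) = w_k f_k(x) / Σ_j w_j f_j(x).
Evaluate each component's likelihood at the observed value:
  L_I = C(11,5)·0.21^5·0.79^6 = 462·0.00040841·0.243087 = 0.0458671
  L_II = C(11,5)·0.37^5·0.63^6 = 462·0.0069344·0.0625235 = 0.200306
  L_III = C(11,5)·0.67^5·0.33^6 = 462·0.135013·0.00129147 = 0.0805563
  L_IV = C(11,5)·0.84^5·0.16^6 = 462·0.418212·1.67772e-05 = 0.00324159
Unnormalised posteriors:
  w_I·L_I = 0.46 × 0.0458671 = 0.0210989
  w_II·L_II = 0.22 × 0.200306 = 0.0440673
  w_III·L_III = 0.16 × 0.0805563 = 0.012889
  w_IV·L_IV = 0.16 × 0.00324159 = 0.000518655
Normaliser: 0.0210989 + 0.0440673 + 0.012889 + 0.000518655 = 0.0785738
P(Supplier III | the observation) ≈ 0.1640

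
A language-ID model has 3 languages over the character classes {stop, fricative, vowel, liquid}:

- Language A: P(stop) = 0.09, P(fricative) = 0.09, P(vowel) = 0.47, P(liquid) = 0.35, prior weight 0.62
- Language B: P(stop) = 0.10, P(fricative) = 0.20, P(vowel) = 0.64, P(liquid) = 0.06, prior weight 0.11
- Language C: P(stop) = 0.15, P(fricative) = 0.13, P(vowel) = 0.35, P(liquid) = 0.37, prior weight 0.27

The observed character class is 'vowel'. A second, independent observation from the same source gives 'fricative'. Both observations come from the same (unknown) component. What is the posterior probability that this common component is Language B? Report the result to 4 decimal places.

0.2677

By Bayes' theorem, P(k | x) = P(Z=k) f_k(x) / Σ_j P(Z=j) f_j(x).
Since both observations come from the same component, the likelihood for component k is f_k(x₁)·f_k(x₂).
  L_A = [P(vowel | comp) = 0.47] × [0.09] = 0.0423
  L_B = [P(vowel | comp) = 0.64] × [0.2] = 0.128
  L_C = [P(vowel | comp) = 0.35] × [0.13] = 0.0455
Prior × likelihood for each component:
  P(Z=A)·L_A = 0.62 × 0.0423 = 0.026226
  P(Z=B)·L_B = 0.11 × 0.128 = 0.01408
  P(Z=C)·L_C = 0.27 × 0.0455 = 0.012285
Denominator: 0.026226 + 0.01408 + 0.012285 = 0.052591
P(Language B | data) = 0.01408 / 0.052591 ≈ 0.2677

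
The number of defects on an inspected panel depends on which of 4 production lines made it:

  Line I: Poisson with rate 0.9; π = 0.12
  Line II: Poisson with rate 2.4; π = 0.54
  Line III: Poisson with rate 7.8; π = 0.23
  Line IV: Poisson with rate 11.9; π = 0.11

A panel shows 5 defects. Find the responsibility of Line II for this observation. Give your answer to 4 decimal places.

Posterior ∝ prior × likelihood, so P(k | x) ∝ P(Z=k) f_k(x); normalise over all components.
Component likelihoods at x = 5 defects:
  f_I = 0.00200063
  f_II = 0.0601961
  f_III = 0.0985814
  f_IV = 0.0135036
Prior × likelihood for each component:
  P(Z=I)·f_I = 0.12 × 0.00200063 = 0.000240075
  P(Z=II)·f_II = 0.54 × 0.0601961 = 0.0325059
  P(Z=III)·f_III = 0.23 × 0.0985814 = 0.0226737
  P(Z=IV)·f_IV = 0.11 × 0.0135036 = 0.00148539
Normaliser: 0.000240075 + 0.0325059 + 0.0226737 + 0.00148539 = 0.0569051
P(Line II | the observation) = 0.0325059 / 0.0569051 ≈ 0.5712

0.5712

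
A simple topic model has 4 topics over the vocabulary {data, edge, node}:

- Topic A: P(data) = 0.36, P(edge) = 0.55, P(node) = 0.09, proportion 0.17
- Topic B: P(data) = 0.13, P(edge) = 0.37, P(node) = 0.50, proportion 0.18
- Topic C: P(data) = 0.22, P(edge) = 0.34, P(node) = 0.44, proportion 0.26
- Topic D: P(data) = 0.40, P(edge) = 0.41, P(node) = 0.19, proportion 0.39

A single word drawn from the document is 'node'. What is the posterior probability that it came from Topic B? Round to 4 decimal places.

0.3063

The responsibility of component k is π_k f_k(x) divided by Σ_j π_j f_j(x).
Categorical probabilities:
  f_A = 0.09
  f_B = 0.5
  f_C = 0.44
  f_D = 0.19
Multiply by the mixture weights:
  π_A·f_A = 0.17 × 0.09 = 0.0153
  π_B·f_B = 0.18 × 0.5 = 0.09
  π_C·f_C = 0.26 × 0.44 = 0.1144
  π_D·f_D = 0.39 × 0.19 = 0.0741
Evidence: 0.0153 + 0.09 + 0.1144 + 0.0741 = 0.2938
P(Topic B | x) = 0.09 / 0.2938 ≈ 0.3063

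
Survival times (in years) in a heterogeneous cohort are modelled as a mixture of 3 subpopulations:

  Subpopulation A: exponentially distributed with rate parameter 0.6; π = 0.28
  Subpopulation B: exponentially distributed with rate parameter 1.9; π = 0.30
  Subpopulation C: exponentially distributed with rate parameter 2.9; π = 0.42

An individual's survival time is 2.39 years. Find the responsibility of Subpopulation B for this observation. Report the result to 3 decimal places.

The responsibility of component k is π_k f_k(x) divided by Σ_j π_j f_j(x).
Component likelihoods at x = 2.39 years:
  f_A = 0.6·e^(−0.6·2.39) = 0.6·e^(−1.4340) = 0.143012
  f_B = 1.9·e^(−1.9·2.39) = 1.9·e^(−4.5410) = 0.0202592
  f_C = 2.9·e^(−2.9·2.39) = 2.9·e^(−6.9310) = 0.00283337
Prior × likelihood for each component:
  π_A·f_A = 0.28 × 0.143012 = 0.0400434
  π_B·f_B = 0.30 × 0.0202592 = 0.00607776
  π_C·f_C = 0.42 × 0.00283337 = 0.00119001
Denominator: 0.0400434 + 0.00607776 + 0.00119001 = 0.0473112
P(Subpopulation B | data) = 0.00607776 / 0.0473112 ≈ 0.128

0.128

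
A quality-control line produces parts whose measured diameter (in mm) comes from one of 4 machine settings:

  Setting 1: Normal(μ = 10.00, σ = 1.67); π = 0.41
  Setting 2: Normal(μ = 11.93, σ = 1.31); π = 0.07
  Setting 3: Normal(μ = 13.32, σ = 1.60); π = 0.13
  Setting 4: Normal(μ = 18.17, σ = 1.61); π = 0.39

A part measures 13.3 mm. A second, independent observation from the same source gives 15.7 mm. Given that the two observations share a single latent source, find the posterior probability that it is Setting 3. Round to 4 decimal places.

0.9483

By Bayes' theorem, P(k | x) = P(Z=k) f_k(x) / Σ_j P(Z=j) f_j(x).
Since both observations come from the same component, the likelihood for component k is f_k(x₁)·f_k(x₂).
  L_1 = [0.0339066] × [0.000705475] = 2.39203e-05
  L_2 = [0.176256] × [0.00484401] = 0.000853787
  L_3 = [0.249319] × [0.0824742] = 0.0205624
  L_4 = [0.0025542] × [0.0763827] = 0.000195097
Prior × likelihood for each component:
  P(Z=1)·L_1 = 0.41 × 2.39203e-05 = 9.80731e-06
  P(Z=2)·L_2 = 0.07 × 0.000853787 = 5.97651e-05
  P(Z=3)·L_3 = 0.13 × 0.0205624 = 0.00267311
  P(Z=4)·L_4 = 0.39 × 0.000195097 = 7.60878e-05
Evidence: 9.80731e-06 + 5.97651e-05 + 0.00267311 + 7.60878e-05 = 0.00281877
So the posterior for Setting 3 is 0.00267311 / 0.00281877 ≈ 0.9483.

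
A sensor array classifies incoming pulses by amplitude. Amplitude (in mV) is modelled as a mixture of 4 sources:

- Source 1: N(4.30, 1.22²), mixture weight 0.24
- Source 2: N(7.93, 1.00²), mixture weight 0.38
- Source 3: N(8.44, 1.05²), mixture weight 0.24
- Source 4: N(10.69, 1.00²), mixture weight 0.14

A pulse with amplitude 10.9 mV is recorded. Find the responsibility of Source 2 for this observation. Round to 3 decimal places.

The responsibility of component k is w_k f_k(x) divided by Σ_j w_j f_j(x).
Component likelihoods at x = 10.9 mV:
  f_1 = (1/(1.22·√(2π)))·exp(−(10.9−4.30)²/(2·1.22²)) = 0.327002·exp(-14.63316) = 1.4436e-07
  f_2 = (1/(1.00·√(2π)))·exp(−(10.9−7.93)²/(2·1.00²)) = 0.398942·exp(-4.41045) = 0.00484703
  f_3 = (1/(1.05·√(2π)))·exp(−(10.9−8.44)²/(2·1.05²)) = 0.379945·exp(-2.74449) = 0.0244233
  f_4 = (1/(1.00·√(2π)))·exp(−(10.9−10.69)²/(2·1.00²)) = 0.398942·exp(-0.02205) = 0.390242
Unnormalised posteriors:
  w_1·f_1 = 0.24 × 1.4436e-07 = 3.46465e-08
  w_2·f_2 = 0.38 × 0.00484703 = 0.00184187
  w_3·f_3 = 0.24 × 0.0244233 = 0.00586159
  w_4·f_4 = 0.14 × 0.390242 = 0.0546339
Denominator: 3.46465e-08 + 0.00184187 + 0.00586159 + 0.0546339 = 0.0623374
P(Source 2 | the observation) = 0.00184187 / 0.0623374 ≈ 0.030

0.030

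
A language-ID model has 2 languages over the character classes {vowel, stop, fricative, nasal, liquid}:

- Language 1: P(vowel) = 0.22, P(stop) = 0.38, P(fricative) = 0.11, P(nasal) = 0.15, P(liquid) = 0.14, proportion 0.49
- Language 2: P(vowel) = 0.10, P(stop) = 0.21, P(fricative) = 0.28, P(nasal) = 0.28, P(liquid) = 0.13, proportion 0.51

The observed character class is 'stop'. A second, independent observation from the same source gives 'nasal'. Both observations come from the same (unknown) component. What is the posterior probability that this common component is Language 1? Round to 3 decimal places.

The responsibility of component k is π_k f_k(x) divided by Σ_j π_j f_j(x).
Since both observations come from the same component, the likelihood for component k is f_k(x₁)·f_k(x₂).
  p_1 = [P(stop | comp) = 0.38] × [0.15] = 0.057
  p_2 = [P(stop | comp) = 0.21] × [0.28] = 0.0588
Multiply by the mixture weights:
  π_1·p_1 = 0.49 × 0.057 = 0.02793
  π_2·p_2 = 0.51 × 0.0588 = 0.029988
Sum: 0.02793 + 0.029988 = 0.057918
P(Language 1 | x) = 0.02793 / 0.057918 ≈ 0.482

0.482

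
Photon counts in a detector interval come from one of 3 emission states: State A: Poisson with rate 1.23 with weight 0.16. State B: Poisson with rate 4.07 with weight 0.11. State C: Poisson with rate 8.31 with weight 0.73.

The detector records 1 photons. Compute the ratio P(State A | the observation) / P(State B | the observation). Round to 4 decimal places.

7.5237

Only the two components matter; the odds are (π_i f_i(x)) / (π_j f_j(x)).
Component likelihoods at x = 1 photons:
  p_A = e^(−1.23)·1.23^1/1! = 0.35952
  p_B = e^(−4.07)·4.07^1/1! = 0.069505
  p_C = e^(−8.31)·8.31^1/1! = 0.00204463
0.0575232 / 0.00764555 ≈ 7.5237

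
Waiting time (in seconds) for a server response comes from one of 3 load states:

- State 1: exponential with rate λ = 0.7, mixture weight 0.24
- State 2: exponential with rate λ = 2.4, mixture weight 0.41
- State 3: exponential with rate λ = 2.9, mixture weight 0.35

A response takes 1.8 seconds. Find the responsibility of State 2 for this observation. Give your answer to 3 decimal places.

Posterior ∝ prior × likelihood, so P(k | x) ∝ w_k f_k(x); normalise over all components.
Component likelihoods at x = 1.8 seconds:
  p_1 = 0.7·e^(−0.7·1.8) = 0.7·e^(−1.2600) = 0.198558
  p_2 = 2.4·e^(−2.4·1.8) = 2.4·e^(−4.3200) = 0.0319197
  p_3 = 2.9·e^(−2.9·1.8) = 2.9·e^(−5.2200) = 0.0156813
Unnormalised posteriors:
  w_1·p_1 = 0.24 × 0.198558 = 0.0476539
  w_2·p_2 = 0.41 × 0.0319197 = 0.0130871
  w_3·p_3 = 0.35 × 0.0156813 = 0.00548844
Sum: 0.0476539 + 0.0130871 + 0.00548844 = 0.0662294
P(State 2 | the observation) = 0.0130871 / 0.0662294 ≈ 0.198

0.198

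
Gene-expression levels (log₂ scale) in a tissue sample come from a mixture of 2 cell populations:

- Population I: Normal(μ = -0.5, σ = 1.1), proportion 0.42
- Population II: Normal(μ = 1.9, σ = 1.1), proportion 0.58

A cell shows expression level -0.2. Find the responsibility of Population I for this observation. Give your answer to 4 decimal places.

0.8119

Posterior ∝ prior × likelihood, so P(k | x) ∝ w_k f_k(x); normalise over all components.
Normal densities:
  L_I = (1/(1.1·√(2π)))·exp(−(-0.2−-0.5)²/(2·1.1²)) = 0.362675·exp(-0.03719) = 0.349435
  L_II = (1/(1.1·√(2π)))·exp(−(-0.2−1.9)²/(2·1.1²)) = 0.362675·exp(-1.82231) = 0.0586268
Weight by the priors:
  w_I·L_I = 0.42 × 0.349435 = 0.146763
  w_II·L_II = 0.58 × 0.0586268 = 0.0340036
Evidence: 0.146763 + 0.0340036 = 0.180766
P(Population I | data) ≈ 0.8119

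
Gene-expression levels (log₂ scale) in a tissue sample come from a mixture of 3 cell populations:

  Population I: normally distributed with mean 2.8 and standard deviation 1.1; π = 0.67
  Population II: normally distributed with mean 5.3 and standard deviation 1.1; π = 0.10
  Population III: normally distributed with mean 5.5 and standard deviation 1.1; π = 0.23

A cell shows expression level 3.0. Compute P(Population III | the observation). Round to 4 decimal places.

Posterior ∝ prior × likelihood, so P(k | x) ∝ π_k f_k(x); normalise over all components.
Evaluate each component's likelihood at the observed value:
  L_I = (1/(1.1·√(2π)))·exp(−(3.0−2.8)²/(2·1.1²)) = 0.362675·exp(-0.01653) = 0.356729
  L_II = (1/(1.1·√(2π)))·exp(−(3.0−5.3)²/(2·1.1²)) = 0.362675·exp(-2.18595) = 0.0407541
  L_III = (1/(1.1·√(2π)))·exp(−(3.0−5.5)²/(2·1.1²)) = 0.362675·exp(-2.58264) = 0.0274087
Prior × likelihood for each component:
  π_I·L_I = 0.67 × 0.356729 = 0.239009
  π_II·L_II = 0.10 × 0.0407541 = 0.00407541
  π_III·L_III = 0.23 × 0.0274087 = 0.00630401
Normaliser: 0.239009 + 0.00407541 + 0.00630401 = 0.249388
So the posterior for Population III is 0.00630401 / 0.249388 ≈ 0.0253.

0.0253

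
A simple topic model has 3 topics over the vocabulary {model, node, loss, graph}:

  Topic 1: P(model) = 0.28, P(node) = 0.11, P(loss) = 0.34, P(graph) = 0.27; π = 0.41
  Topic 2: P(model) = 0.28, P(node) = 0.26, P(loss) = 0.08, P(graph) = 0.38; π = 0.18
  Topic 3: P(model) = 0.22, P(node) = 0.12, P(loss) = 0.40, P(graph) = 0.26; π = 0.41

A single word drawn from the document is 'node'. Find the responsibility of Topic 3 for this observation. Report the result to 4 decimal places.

0.3487

The responsibility of component k is P(Z=k) f_k(x) divided by Σ_j P(Z=j) f_j(x).
Component likelihoods at x = 'node':
  f_1 = 0.11
  f_2 = 0.26
  f_3 = 0.12
Unnormalised posteriors:
  P(Z=1)·f_1 = 0.41 × 0.11 = 0.0451
  P(Z=2)·f_2 = 0.18 × 0.26 = 0.0468
  P(Z=3)·f_3 = 0.41 × 0.12 = 0.0492
Denominator: 0.0451 + 0.0468 + 0.0492 = 0.1411
Responsibility of Topic 3: 0.0492 / 0.1411 ≈ 0.3487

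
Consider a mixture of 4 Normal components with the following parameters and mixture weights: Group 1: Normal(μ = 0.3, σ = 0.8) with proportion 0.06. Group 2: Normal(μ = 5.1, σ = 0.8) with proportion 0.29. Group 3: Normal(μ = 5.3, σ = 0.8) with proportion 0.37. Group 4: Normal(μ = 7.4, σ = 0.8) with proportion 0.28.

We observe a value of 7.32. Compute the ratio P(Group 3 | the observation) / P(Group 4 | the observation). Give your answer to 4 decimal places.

0.0548

Only the two components matter; the odds are (P(Z=i) f_i(x)) / (P(Z=j) f_j(x)).
Component likelihoods at x = 7.32:
  f_1 = 9.49176e-18
  f_2 = 0.0106084
  f_3 = 0.0205765
  f_4 = 0.496191
Posterior odds = (P(Z=3)·f_3) / (P(Z=4)·f_4) = (0.37·0.0205765) / (0.28·0.496191) = 0.00761329 / 0.138933 ≈ 0.0548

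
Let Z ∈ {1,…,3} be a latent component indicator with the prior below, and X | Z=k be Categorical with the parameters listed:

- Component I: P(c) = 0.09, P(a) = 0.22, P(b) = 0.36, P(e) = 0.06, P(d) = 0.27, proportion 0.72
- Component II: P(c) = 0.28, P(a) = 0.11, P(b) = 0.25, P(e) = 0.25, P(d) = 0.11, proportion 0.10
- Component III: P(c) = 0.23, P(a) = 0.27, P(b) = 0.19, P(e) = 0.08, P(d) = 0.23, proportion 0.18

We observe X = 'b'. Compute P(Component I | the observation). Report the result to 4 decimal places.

P(component k | x) = w_k·f_k(x) / marginal(x), where marginal(x) = Σ_j w_j·f_j(x).
Component likelihoods at x = 'b':
  p_I = 0.36
  p_II = 0.25
  p_III = 0.19
Weight by the priors:
  w_I·p_I = 0.72 × 0.36 = 0.2592
  w_II·p_II = 0.10 × 0.25 = 0.025
  w_III·p_III = 0.18 × 0.19 = 0.0342
Evidence: 0.2592 + 0.025 + 0.0342 = 0.3184
P(Component I | data) ≈ 0.8141

0.8141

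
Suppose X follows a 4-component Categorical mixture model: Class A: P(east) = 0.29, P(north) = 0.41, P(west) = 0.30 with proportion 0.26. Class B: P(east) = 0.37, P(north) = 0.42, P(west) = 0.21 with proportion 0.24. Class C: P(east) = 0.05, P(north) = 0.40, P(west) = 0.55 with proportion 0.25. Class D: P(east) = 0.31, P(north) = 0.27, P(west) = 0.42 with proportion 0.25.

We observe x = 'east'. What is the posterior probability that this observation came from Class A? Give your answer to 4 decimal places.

0.2966

P(component k | x) = π_k·f_k(x) / marginal(x), where marginal(x) = Σ_j π_j·f_j(x).
Evaluate each component's likelihood at the observed value:
  f_A = P(east | comp) = 0.29
  f_B = P(east | comp) = 0.37
  f_C = P(east | comp) = 0.05
  f_D = P(east | comp) = 0.31
Multiply by the mixture weights:
  π_A·f_A = 0.26 × 0.29 = 0.0754
  π_B·f_B = 0.24 × 0.37 = 0.0888
  π_C·f_C = 0.25 × 0.05 = 0.0125
  π_D·f_D = 0.25 × 0.31 = 0.0775
Denominator: 0.0754 + 0.0888 + 0.0125 + 0.0775 = 0.2542
P(Class A | data) ≈ 0.2966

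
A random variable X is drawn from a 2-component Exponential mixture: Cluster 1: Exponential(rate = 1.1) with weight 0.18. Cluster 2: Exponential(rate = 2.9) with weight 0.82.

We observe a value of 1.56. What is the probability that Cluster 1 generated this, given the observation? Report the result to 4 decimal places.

Apply Bayes' rule: the posterior for each component is proportional to its prior times its likelihood at x.
Evaluate each component's likelihood at the observed value:
  p_1 = 1.1·e^(−1.1·1.56) = 1.1·e^(−1.7160) = 0.197762
  p_2 = 2.9·e^(−2.9·1.56) = 2.9·e^(−4.5240) = 0.0314521
Prior × likelihood for each component:
  π_1·p_1 = 0.18 × 0.197762 = 0.0355972
  π_2·p_2 = 0.82 × 0.0314521 = 0.0257907
Marginal: 0.0355972 + 0.0257907 = 0.0613879
P(Cluster 1 | x) ≈ 0.5799

0.5799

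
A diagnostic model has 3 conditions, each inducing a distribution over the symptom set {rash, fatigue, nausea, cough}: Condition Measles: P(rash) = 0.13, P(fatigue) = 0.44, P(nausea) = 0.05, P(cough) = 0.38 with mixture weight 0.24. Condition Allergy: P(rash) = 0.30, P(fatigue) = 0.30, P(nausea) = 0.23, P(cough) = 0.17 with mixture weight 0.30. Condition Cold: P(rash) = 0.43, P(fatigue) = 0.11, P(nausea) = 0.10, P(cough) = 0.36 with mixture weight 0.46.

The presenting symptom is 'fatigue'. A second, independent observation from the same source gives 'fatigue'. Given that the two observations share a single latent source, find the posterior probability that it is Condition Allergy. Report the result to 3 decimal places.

0.342

By Bayes' theorem, P(k | x) = P(Z=k) f_k(x) / Σ_j P(Z=j) f_j(x).
Since both observations come from the same component, the likelihood for component k is f_k(x₁)·f_k(x₂).
  p_Measles = [P(fatigue | comp) = 0.44] × [0.44] = 0.1936
  p_Allergy = [P(fatigue | comp) = 0.30] × [0.3] = 0.09
  p_Cold = [P(fatigue | comp) = 0.11] × [0.11] = 0.0121
Multiply by the mixture weights:
  P(Z=Measles)·p_Measles = 0.24 × 0.1936 = 0.046464
  P(Z=Allergy)·p_Allergy = 0.30 × 0.09 = 0.027
  P(Z=Cold)·p_Cold = 0.46 × 0.0121 = 0.005566
Sum: 0.046464 + 0.027 + 0.005566 = 0.07903
P(Condition Allergy | x₁,x₂) = 0.027 / 0.07903 ≈ 0.342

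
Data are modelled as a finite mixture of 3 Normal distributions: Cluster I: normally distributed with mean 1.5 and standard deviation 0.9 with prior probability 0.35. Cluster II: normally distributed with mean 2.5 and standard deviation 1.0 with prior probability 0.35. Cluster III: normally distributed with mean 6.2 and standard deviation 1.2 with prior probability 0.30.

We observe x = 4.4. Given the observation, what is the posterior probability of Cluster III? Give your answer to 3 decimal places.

0.576

The responsibility of component k is π_k f_k(x) divided by Σ_j π_j f_j(x).
Normal densities:
  f_I = (1/(0.9·√(2π)))·exp(−(4.4−1.5)²/(2·0.9²)) = 0.443269·exp(-5.19136) = 0.00246655
  f_II = (1/(1.0·√(2π)))·exp(−(4.4−2.5)²/(2·1.0²)) = 0.398942·exp(-1.80500) = 0.0656158
  f_III = (1/(1.2·√(2π)))·exp(−(4.4−6.2)²/(2·1.2²)) = 0.332452·exp(-1.12500) = 0.107931
Weight by the priors:
  π_I·f_I = 0.35 × 0.00246655 = 0.000863291
  π_II·f_II = 0.35 × 0.0656158 = 0.0229655
  π_III·f_III = 0.30 × 0.107931 = 0.0323794
Evidence: 0.000863291 + 0.0229655 + 0.0323794 = 0.0562082
Responsibility of Cluster III: 0.0323794 / 0.0562082 ≈ 0.576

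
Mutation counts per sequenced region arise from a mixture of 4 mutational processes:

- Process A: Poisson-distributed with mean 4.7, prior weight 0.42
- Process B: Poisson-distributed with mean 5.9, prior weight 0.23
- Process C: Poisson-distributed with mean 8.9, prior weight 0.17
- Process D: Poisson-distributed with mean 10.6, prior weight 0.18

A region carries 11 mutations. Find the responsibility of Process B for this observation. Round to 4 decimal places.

0.1068

P(component k | x) = π_k·f_k(x) / marginal(x), where marginal(x) = Σ_j π_j·f_j(x).
Evaluate each component's likelihood at the observed value:
  L_A = e^(−4.7)·4.7^11/11! = 0.00563296
  L_B = e^(−5.9)·5.9^11/11! = 0.0206956
  L_C = e^(−8.9)·8.9^11/11! = 0.094823
  L_D = e^(−10.6)·10.6^11/11! = 0.118492
Prior × likelihood for each component:
  π_A·L_A = 0.42 × 0.00563296 = 0.00236584
  π_B·L_B = 0.23 × 0.0206956 = 0.00476
  π_C·L_C = 0.17 × 0.094823 = 0.0161199
  π_D·L_D = 0.18 × 0.118492 = 0.0213285
Marginal: 0.00236584 + 0.00476 + 0.0161199 + 0.0213285 = 0.0445742
P(Process B | 11 mutations) = 0.00476 / 0.0445742 ≈ 0.1068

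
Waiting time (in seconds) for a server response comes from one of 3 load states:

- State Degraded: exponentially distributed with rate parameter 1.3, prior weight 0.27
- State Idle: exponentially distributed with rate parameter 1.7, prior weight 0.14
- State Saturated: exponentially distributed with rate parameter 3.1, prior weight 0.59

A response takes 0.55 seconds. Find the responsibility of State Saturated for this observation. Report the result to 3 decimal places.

By Bayes' theorem, P(k | x) = π_k f_k(x) / Σ_j π_j f_j(x).
Exponential densities:
  p_Degraded = 0.63595
  p_Idle = 0.667396
  p_Saturated = 0.563494
Unnormalised posteriors:
  π_Degraded·p_Degraded = 0.27 × 0.63595 = 0.171706
  π_Idle·p_Idle = 0.14 × 0.667396 = 0.0934354
  π_Saturated·p_Saturated = 0.59 × 0.563494 = 0.332462
Denominator: 0.171706 + 0.0934354 + 0.332462 = 0.597604
P(State Saturated | the observation) = 0.332462 / 0.597604 ≈ 0.556

0.556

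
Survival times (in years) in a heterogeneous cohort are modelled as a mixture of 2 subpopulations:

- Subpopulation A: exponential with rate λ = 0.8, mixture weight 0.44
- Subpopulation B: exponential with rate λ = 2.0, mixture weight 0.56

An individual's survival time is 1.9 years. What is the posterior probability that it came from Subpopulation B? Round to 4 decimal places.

By Bayes' theorem, P(k | x) = w_k f_k(x) / Σ_j w_j f_j(x).
Component likelihoods at x = 1.9 years:
  p_A = 0.8·e^(−0.8·1.9) = 0.8·e^(−1.5200) = 0.17497
  p_B = 2.0·e^(−2.0·1.9) = 2.0·e^(−3.8000) = 0.0447415
Prior × likelihood for each component:
  w_A·p_A = 0.44 × 0.17497 = 0.0769866
  w_B·p_B = 0.56 × 0.0447415 = 0.0250553
Sum: 0.0769866 + 0.0250553 = 0.102042
P(Subpopulation B | x) ≈ 0.2455

0.2455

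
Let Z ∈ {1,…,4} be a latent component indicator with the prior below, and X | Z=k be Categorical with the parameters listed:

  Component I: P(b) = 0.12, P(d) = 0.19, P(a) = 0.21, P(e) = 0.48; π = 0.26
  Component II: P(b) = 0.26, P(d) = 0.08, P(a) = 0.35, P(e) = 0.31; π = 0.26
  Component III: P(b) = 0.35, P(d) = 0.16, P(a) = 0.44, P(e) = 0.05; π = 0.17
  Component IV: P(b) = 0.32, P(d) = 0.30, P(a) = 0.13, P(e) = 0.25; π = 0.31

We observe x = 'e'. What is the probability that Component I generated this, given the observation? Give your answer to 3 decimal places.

0.428

Posterior ∝ prior × likelihood, so P(k | x) ∝ P(Z=k) f_k(x); normalise over all components.
Categorical probabilities:
  L_I = 0.48
  L_II = 0.31
  L_III = 0.05
  L_IV = 0.25
Multiply by the mixture weights:
  P(Z=I)·L_I = 0.26 × 0.48 = 0.1248
  P(Z=II)·L_II = 0.26 × 0.31 = 0.0806
  P(Z=III)·L_III = 0.17 × 0.05 = 0.0085
  P(Z=IV)·L_IV = 0.31 × 0.25 = 0.0775
Evidence: 0.1248 + 0.0806 + 0.0085 + 0.0775 = 0.2914
So the posterior for Component I is 0.1248 / 0.2914 ≈ 0.428.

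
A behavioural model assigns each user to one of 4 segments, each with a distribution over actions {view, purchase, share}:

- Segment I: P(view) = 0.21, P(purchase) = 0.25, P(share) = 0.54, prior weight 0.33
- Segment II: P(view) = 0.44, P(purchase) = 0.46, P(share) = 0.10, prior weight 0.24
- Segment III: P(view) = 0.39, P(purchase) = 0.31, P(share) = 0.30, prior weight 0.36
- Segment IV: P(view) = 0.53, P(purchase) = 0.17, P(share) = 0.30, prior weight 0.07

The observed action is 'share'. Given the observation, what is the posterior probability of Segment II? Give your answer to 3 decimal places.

0.072

Apply Bayes' rule: the posterior for each component is proportional to its prior times its likelihood at x.
Categorical probabilities:
  p_I = 0.54
  p_II = 0.1
  p_III = 0.3
  p_IV = 0.3
Unnormalised posteriors:
  P(Z=I)·p_I = 0.33 × 0.54 = 0.1782
  P(Z=II)·p_II = 0.24 × 0.1 = 0.024
  P(Z=III)·p_III = 0.36 × 0.3 = 0.108
  P(Z=IV)·p_IV = 0.07 × 0.3 = 0.021
Denominator: 0.1782 + 0.024 + 0.108 + 0.021 = 0.3312
P(Segment II | data) = 0.024 / 0.3312 ≈ 0.072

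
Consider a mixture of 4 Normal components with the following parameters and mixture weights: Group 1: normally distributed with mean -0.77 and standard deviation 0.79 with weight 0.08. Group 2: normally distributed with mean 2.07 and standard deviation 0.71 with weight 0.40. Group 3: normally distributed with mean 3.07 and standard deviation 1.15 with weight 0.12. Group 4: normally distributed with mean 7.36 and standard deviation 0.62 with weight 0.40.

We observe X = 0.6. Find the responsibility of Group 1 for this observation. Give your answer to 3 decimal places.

The responsibility of component k is w_k f_k(x) divided by Σ_j w_j f_j(x).
Component likelihoods at x = 0.6:
  p_1 = (1/(0.79·√(2π)))·exp(−(0.6−-0.77)²/(2·0.79²)) = 0.504990·exp(-1.50369) = 0.112264
  p_2 = (1/(0.71·√(2π)))·exp(−(0.6−2.07)²/(2·0.71²)) = 0.561891·exp(-2.14332) = 0.0658897
  p_3 = (1/(1.15·√(2π)))·exp(−(0.6−3.07)²/(2·1.15²)) = 0.346906·exp(-2.30658) = 0.0345524
  p_4 = (1/(0.62·√(2π)))·exp(−(0.6−7.36)²/(2·0.62²)) = 0.643455·exp(-59.44017) = 9.86239e-27
Unnormalised posteriors:
  w_1·p_1 = 0.08 × 0.112264 = 0.00898112
  w_2·p_2 = 0.40 × 0.0658897 = 0.0263559
  w_3·p_3 = 0.12 × 0.0345524 = 0.00414629
  w_4·p_4 = 0.40 × 9.86239e-27 = 3.94496e-27
Marginal: 0.00898112 + 0.0263559 + 0.00414629 + 3.94496e-27 = 0.0394833
P(Group 1 | 0.6) ≈ 0.227

0.227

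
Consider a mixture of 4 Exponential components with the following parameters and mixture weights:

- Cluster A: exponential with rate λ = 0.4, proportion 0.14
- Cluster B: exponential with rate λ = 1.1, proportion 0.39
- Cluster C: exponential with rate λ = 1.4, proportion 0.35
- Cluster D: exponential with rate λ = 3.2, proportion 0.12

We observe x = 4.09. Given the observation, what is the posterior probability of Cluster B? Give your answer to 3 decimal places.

Apply Bayes' rule: the posterior for each component is proportional to its prior times its likelihood at x.
Evaluate each component's likelihood at the observed value:
  f_A = 0.077903
  f_B = 0.0122321
  f_C = 0.00456413
  f_D = 6.62375e-06
Unnormalised posteriors:
  w_A·f_A = 0.14 × 0.077903 = 0.0109064
  w_B·f_B = 0.39 × 0.0122321 = 0.00477053
  w_C·f_C = 0.35 × 0.00456413 = 0.00159744
  w_D·f_D = 0.12 × 6.62375e-06 = 7.9485e-07
Denominator: 0.0109064 + 0.00477053 + 0.00159744 + 7.9485e-07 = 0.0172752
P(Cluster B | 4.09) = 0.00477053 / 0.0172752 ≈ 0.276

0.276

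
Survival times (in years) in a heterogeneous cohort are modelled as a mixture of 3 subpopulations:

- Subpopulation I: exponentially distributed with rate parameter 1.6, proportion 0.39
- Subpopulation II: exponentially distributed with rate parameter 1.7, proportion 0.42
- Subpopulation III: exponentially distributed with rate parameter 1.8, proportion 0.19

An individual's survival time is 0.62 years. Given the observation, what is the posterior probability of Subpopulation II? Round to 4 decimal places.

P(component k | x) = π_k·f_k(x) / marginal(x), where marginal(x) = Σ_j π_j·f_j(x).
Exponential densities:
  p_I = 0.593335
  p_II = 0.592519
  p_III = 0.589658
Multiply by the mixture weights:
  π_I·p_I = 0.39 × 0.593335 = 0.231401
  π_II·p_II = 0.42 × 0.592519 = 0.248858
  π_III·p_III = 0.19 × 0.589658 = 0.112035
Sum: 0.231401 + 0.248858 + 0.112035 = 0.592294
So the posterior for Subpopulation II is 0.248858 / 0.592294 ≈ 0.4202.

0.4202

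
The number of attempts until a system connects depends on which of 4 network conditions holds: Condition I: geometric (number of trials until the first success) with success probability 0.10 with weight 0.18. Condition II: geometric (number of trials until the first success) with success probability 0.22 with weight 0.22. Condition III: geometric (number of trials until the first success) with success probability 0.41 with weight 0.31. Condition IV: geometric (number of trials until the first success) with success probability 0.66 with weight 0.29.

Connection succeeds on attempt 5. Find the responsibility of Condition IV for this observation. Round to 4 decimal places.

Apply Bayes' rule: the posterior for each component is proportional to its prior times its likelihood at x.
Component likelihoods at x = 5:
  L_I = 0.06561
  L_II = 0.0814331
  L_III = 0.0496812
  L_IV = 0.00881982
Prior × likelihood for each component:
  π_I·L_I = 0.18 × 0.06561 = 0.0118098
  π_II·L_II = 0.22 × 0.0814331 = 0.0179153
  π_III·L_III = 0.31 × 0.0496812 = 0.0154012
  π_IV·L_IV = 0.29 × 0.00881982 = 0.00255775
Denominator: 0.0118098 + 0.0179153 + 0.0154012 + 0.00255775 = 0.047684
Responsibility of Condition IV: 0.00255775 / 0.047684 ≈ 0.0536

0.0536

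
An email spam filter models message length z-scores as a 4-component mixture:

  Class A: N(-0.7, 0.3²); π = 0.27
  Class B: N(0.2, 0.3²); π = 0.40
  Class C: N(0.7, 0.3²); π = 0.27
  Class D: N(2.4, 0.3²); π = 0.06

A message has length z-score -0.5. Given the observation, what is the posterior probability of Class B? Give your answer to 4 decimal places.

0.1084

The responsibility of component k is w_k f_k(x) divided by Σ_j w_j f_j(x).
Component likelihoods at x = -0.5:
  p_A = 1.06483
  p_B = 0.0874063
  p_C = 0.000446101
  p_D = 6.8012e-21
Weight by the priors:
  w_A·p_A = 0.27 × 1.06483 = 0.287503
  w_B·p_B = 0.40 × 0.0874063 = 0.0349625
  w_C·p_C = 0.27 × 0.000446101 = 0.000120447
  w_D·p_D = 0.06 × 6.8012e-21 = 4.08072e-22
Marginal: 0.287503 + 0.0349625 + 0.000120447 + 4.08072e-22 = 0.322586
Responsibility of Class B: 0.0349625 / 0.322586 ≈ 0.1084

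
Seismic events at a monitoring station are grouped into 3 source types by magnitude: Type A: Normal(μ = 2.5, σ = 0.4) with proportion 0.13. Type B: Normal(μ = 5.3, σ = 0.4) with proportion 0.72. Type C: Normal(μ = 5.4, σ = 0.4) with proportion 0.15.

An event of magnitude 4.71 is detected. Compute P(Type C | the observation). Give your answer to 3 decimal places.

0.123

P(component k | x) = w_k·f_k(x) / marginal(x), where marginal(x) = Σ_j w_j·f_j(x).
Normal densities:
  L_A = 2.34582e-07
  L_B = 0.336062
  L_C = 0.225269
Prior × likelihood for each component:
  w_A·L_A = 0.13 × 2.34582e-07 = 3.04957e-08
  w_B·L_B = 0.72 × 0.336062 = 0.241964
  w_C·L_C = 0.15 × 0.225269 = 0.0337903
Denominator: 3.04957e-08 + 0.241964 + 0.0337903 = 0.275755
P(Type C | 4.71) = 0.0337903 / 0.275755 ≈ 0.123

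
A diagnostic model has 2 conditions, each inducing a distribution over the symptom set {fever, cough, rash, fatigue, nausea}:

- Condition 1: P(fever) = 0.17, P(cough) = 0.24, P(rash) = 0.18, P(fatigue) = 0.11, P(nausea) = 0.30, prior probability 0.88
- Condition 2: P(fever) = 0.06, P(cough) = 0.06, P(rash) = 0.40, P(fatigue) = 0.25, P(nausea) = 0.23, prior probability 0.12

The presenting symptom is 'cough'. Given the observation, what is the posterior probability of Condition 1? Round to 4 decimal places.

0.9670

Posterior ∝ prior × likelihood, so P(k | x) ∝ π_k f_k(x); normalise over all components.
Evaluate each component's likelihood at the observed value:
  f_1 = P(cough | comp) = 0.24
  f_2 = P(cough | comp) = 0.06
Multiply by the mixture weights:
  π_1·f_1 = 0.88 × 0.24 = 0.2112
  π_2·f_2 = 0.12 × 0.06 = 0.0072
Sum: 0.2112 + 0.0072 = 0.2184
P(Condition 1 | x) ≈ 0.9670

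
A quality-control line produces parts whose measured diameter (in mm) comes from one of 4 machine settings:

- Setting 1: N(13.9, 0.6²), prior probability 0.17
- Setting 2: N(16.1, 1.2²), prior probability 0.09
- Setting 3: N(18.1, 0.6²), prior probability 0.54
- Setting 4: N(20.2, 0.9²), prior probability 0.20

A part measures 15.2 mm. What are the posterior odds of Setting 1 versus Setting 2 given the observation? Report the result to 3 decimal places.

Posterior odds = (P(Z=i) f_i(x)) / (P(Z=j) f_j(x)); the normalising sum cancels.
Component likelihoods at x = 15.2 mm:
  p_1 = (1/(0.6·√(2π)))·exp(−(15.2−13.9)²/(2·0.6²)) = 0.664904·exp(-2.34722) = 0.0635877
  p_2 = (1/(1.2·√(2π)))·exp(−(15.2−16.1)²/(2·1.2²)) = 0.332452·exp(-0.28125) = 0.250948
  p_3 = (1/(0.6·√(2π)))·exp(−(15.2−18.1)²/(2·0.6²)) = 0.664904·exp(-11.68056) = 5.62287e-06
  p_4 = (1/(0.9·√(2π)))·exp(−(15.2−20.2)²/(2·0.9²)) = 0.443269·exp(-15.43210) = 8.80222e-08
0.0108099 / 0.0225853 ≈ 0.479

0.479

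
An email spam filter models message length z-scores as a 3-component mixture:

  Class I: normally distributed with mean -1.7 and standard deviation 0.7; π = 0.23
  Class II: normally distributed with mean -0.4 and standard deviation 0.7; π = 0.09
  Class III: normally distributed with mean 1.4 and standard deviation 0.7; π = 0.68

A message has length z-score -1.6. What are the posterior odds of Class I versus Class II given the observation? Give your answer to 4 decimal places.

Since P(k|x) ∝ π_k f_k(x), the posterior odds are π_i f_i(x) / (π_j f_j(x)).
Component likelihoods at x = -1.6:
  f_I = (1/(0.7·√(2π)))·exp(−(-1.6−-1.7)²/(2·0.7²)) = 0.569918·exp(-0.01020) = 0.564132
  f_II = (1/(0.7·√(2π)))·exp(−(-1.6−-0.4)²/(2·0.7²)) = 0.569918·exp(-1.46939) = 0.131119
  f_III = (1/(0.7·√(2π)))·exp(−(-1.6−1.4)²/(2·0.7²)) = 0.569918·exp(-9.18367) = 5.8532e-05
Odds = (0.23/0.09) × (0.564132/0.131119) = 2.55556 × 4.30245 ≈ 10.9951

10.9951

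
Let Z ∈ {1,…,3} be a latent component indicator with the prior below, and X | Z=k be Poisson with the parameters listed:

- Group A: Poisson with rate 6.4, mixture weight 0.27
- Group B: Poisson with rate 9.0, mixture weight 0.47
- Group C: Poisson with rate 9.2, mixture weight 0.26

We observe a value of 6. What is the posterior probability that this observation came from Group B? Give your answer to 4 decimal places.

0.3973

P(component k | x) = π_k·f_k(x) / marginal(x), where marginal(x) = Σ_j π_j·f_j(x).
Evaluate each component's likelihood at the observed value:
  p_A = 0.158585
  p_B = 0.0910903
  p_C = 0.0850913
Unnormalised posteriors:
  π_A·p_A = 0.27 × 0.158585 = 0.042818
  π_B·p_B = 0.47 × 0.0910903 = 0.0428124
  π_C·p_C = 0.26 × 0.0850913 = 0.0221237
Evidence: 0.042818 + 0.0428124 + 0.0221237 = 0.107754
P(Group B | data) = 0.0428124 / 0.107754 ≈ 0.3973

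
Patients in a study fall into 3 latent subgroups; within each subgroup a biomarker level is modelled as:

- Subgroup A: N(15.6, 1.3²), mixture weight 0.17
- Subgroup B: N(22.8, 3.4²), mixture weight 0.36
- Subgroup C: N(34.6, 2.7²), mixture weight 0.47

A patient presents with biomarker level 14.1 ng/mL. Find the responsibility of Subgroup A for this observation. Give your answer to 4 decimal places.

P(component k | x) = w_k·f_k(x) / marginal(x), where marginal(x) = Σ_j w_j·f_j(x).
Normal densities:
  f_A = (1/(1.3·√(2π)))·exp(−(14.1−15.6)²/(2·1.3²)) = 0.306879·exp(-0.66568) = 0.157712
  f_B = (1/(3.4·√(2π)))·exp(−(14.1−22.8)²/(2·3.4²)) = 0.117336·exp(-3.27379) = 0.00444266
  f_C = (1/(2.7·√(2π)))·exp(−(14.1−34.6)²/(2·2.7²)) = 0.147756·exp(-28.82373) = 4.4829e-14
Weight by the priors:
  w_A·f_A = 0.17 × 0.157712 = 0.0268111
  w_B·f_B = 0.36 × 0.00444266 = 0.00159936
  w_C·f_C = 0.47 × 4.4829e-14 = 2.10696e-14
Denominator: 0.0268111 + 0.00159936 + 2.10696e-14 = 0.0284104
P(Subgroup A | data) = 0.0268111 / 0.0284104 ≈ 0.9437

0.9437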